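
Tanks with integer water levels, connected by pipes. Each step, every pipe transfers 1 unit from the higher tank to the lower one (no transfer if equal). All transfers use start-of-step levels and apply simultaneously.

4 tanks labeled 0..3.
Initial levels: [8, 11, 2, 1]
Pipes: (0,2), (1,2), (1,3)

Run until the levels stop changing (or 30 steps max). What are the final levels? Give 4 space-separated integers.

Step 1: flows [0->2,1->2,1->3] -> levels [7 9 4 2]
Step 2: flows [0->2,1->2,1->3] -> levels [6 7 6 3]
Step 3: flows [0=2,1->2,1->3] -> levels [6 5 7 4]
Step 4: flows [2->0,2->1,1->3] -> levels [7 5 5 5]
Step 5: flows [0->2,1=2,1=3] -> levels [6 5 6 5]
Step 6: flows [0=2,2->1,1=3] -> levels [6 6 5 5]
Step 7: flows [0->2,1->2,1->3] -> levels [5 4 7 6]
Step 8: flows [2->0,2->1,3->1] -> levels [6 6 5 5]
  -> period-2 cycle: step 8 state = step 6 state; never stabilizes
  -> state at step 30: (30-6) mod 2 = 0, same as step 6 -> [6 6 5 5]

Answer: 6 6 5 5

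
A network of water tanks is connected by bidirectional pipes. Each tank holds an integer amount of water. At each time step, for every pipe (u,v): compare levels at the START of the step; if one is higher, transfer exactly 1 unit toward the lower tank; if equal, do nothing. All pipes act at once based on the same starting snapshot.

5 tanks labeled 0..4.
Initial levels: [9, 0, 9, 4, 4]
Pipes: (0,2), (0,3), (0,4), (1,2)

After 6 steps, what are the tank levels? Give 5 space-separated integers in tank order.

Step 1: flows [0=2,0->3,0->4,2->1] -> levels [7 1 8 5 5]
Step 2: flows [2->0,0->3,0->4,2->1] -> levels [6 2 6 6 6]
Step 3: flows [0=2,0=3,0=4,2->1] -> levels [6 3 5 6 6]
Step 4: flows [0->2,0=3,0=4,2->1] -> levels [5 4 5 6 6]
Step 5: flows [0=2,3->0,4->0,2->1] -> levels [7 5 4 5 5]
Step 6: flows [0->2,0->3,0->4,1->2] -> levels [4 4 6 6 6]

Answer: 4 4 6 6 6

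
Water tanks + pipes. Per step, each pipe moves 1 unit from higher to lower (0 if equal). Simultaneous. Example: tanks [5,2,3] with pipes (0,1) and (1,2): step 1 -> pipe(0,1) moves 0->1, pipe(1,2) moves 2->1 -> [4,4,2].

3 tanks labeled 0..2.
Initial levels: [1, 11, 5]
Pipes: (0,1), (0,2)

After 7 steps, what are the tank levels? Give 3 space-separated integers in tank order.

Answer: 7 5 5

Derivation:
Step 1: flows [1->0,2->0] -> levels [3 10 4]
Step 2: flows [1->0,2->0] -> levels [5 9 3]
Step 3: flows [1->0,0->2] -> levels [5 8 4]
Step 4: flows [1->0,0->2] -> levels [5 7 5]
Step 5: flows [1->0,0=2] -> levels [6 6 5]
Step 6: flows [0=1,0->2] -> levels [5 6 6]
Step 7: flows [1->0,2->0] -> levels [7 5 5]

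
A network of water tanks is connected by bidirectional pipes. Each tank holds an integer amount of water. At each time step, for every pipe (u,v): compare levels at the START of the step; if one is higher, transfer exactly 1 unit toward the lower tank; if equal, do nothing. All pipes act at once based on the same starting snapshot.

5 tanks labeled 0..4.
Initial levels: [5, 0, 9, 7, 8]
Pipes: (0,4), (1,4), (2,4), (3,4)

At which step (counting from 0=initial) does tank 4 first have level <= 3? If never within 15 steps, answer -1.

Step 1: flows [4->0,4->1,2->4,4->3] -> levels [6 1 8 8 6]
Step 2: flows [0=4,4->1,2->4,3->4] -> levels [6 2 7 7 7]
Step 3: flows [4->0,4->1,2=4,3=4] -> levels [7 3 7 7 5]
Step 4: flows [0->4,4->1,2->4,3->4] -> levels [6 4 6 6 7]
Step 5: flows [4->0,4->1,4->2,4->3] -> levels [7 5 7 7 3]
Tank 4 first reaches <=3 at step 5

Answer: 5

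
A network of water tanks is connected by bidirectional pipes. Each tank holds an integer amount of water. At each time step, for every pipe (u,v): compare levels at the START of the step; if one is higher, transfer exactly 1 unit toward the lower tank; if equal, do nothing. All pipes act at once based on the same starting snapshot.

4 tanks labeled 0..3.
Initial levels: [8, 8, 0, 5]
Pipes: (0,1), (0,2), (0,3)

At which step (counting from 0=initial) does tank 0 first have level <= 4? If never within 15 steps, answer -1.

Answer: 6

Derivation:
Step 1: flows [0=1,0->2,0->3] -> levels [6 8 1 6]
Step 2: flows [1->0,0->2,0=3] -> levels [6 7 2 6]
Step 3: flows [1->0,0->2,0=3] -> levels [6 6 3 6]
Step 4: flows [0=1,0->2,0=3] -> levels [5 6 4 6]
Step 5: flows [1->0,0->2,3->0] -> levels [6 5 5 5]
Step 6: flows [0->1,0->2,0->3] -> levels [3 6 6 6]
Tank 0 first reaches <=4 at step 6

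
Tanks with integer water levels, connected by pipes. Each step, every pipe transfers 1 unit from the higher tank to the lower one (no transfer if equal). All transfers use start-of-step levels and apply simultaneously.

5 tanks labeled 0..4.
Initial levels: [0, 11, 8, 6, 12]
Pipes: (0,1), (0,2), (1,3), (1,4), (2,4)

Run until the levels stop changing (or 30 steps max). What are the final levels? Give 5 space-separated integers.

Answer: 8 6 6 8 9

Derivation:
Step 1: flows [1->0,2->0,1->3,4->1,4->2] -> levels [2 10 8 7 10]
Step 2: flows [1->0,2->0,1->3,1=4,4->2] -> levels [4 8 8 8 9]
Step 3: flows [1->0,2->0,1=3,4->1,4->2] -> levels [6 8 8 8 7]
Step 4: flows [1->0,2->0,1=3,1->4,2->4] -> levels [8 6 6 8 9]
Step 5: flows [0->1,0->2,3->1,4->1,4->2] -> levels [6 9 8 7 7]
Step 6: flows [1->0,2->0,1->3,1->4,2->4] -> levels [8 6 6 8 9]
  -> period-2 cycle: step 6 state = step 4 state; never stabilizes
  -> state at step 30: (30-4) mod 2 = 0, same as step 4 -> [8 6 6 8 9]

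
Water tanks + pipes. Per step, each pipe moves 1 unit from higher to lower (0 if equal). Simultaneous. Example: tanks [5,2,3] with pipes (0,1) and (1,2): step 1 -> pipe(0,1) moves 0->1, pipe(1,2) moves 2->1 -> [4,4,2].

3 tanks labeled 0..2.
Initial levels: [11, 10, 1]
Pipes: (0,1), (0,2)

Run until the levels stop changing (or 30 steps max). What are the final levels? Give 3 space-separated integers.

Step 1: flows [0->1,0->2] -> levels [9 11 2]
Step 2: flows [1->0,0->2] -> levels [9 10 3]
Step 3: flows [1->0,0->2] -> levels [9 9 4]
Step 4: flows [0=1,0->2] -> levels [8 9 5]
Step 5: flows [1->0,0->2] -> levels [8 8 6]
Step 6: flows [0=1,0->2] -> levels [7 8 7]
Step 7: flows [1->0,0=2] -> levels [8 7 7]
Step 8: flows [0->1,0->2] -> levels [6 8 8]
Step 9: flows [1->0,2->0] -> levels [8 7 7]
  -> period-2 cycle: step 9 state = step 7 state; never stabilizes
  -> state at step 30: (30-7) mod 2 = 1, same as step 8 -> [6 8 8]

Answer: 6 8 8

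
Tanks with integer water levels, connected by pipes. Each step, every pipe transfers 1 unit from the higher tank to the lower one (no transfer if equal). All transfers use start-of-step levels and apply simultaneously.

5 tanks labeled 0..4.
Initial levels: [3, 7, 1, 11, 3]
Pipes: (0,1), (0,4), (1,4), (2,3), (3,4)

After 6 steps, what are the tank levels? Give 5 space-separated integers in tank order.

Step 1: flows [1->0,0=4,1->4,3->2,3->4] -> levels [4 5 2 9 5]
Step 2: flows [1->0,4->0,1=4,3->2,3->4] -> levels [6 4 3 7 5]
Step 3: flows [0->1,0->4,4->1,3->2,3->4] -> levels [4 6 4 5 6]
Step 4: flows [1->0,4->0,1=4,3->2,4->3] -> levels [6 5 5 5 4]
Step 5: flows [0->1,0->4,1->4,2=3,3->4] -> levels [4 5 5 4 7]
Step 6: flows [1->0,4->0,4->1,2->3,4->3] -> levels [6 5 4 6 4]

Answer: 6 5 4 6 4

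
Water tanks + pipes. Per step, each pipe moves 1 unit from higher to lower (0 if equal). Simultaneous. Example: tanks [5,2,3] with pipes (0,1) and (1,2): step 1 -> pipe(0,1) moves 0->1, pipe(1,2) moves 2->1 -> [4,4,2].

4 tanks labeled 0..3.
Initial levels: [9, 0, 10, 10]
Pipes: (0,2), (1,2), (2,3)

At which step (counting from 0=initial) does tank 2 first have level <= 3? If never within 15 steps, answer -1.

Step 1: flows [2->0,2->1,2=3] -> levels [10 1 8 10]
Step 2: flows [0->2,2->1,3->2] -> levels [9 2 9 9]
Step 3: flows [0=2,2->1,2=3] -> levels [9 3 8 9]
Step 4: flows [0->2,2->1,3->2] -> levels [8 4 9 8]
Step 5: flows [2->0,2->1,2->3] -> levels [9 5 6 9]
Step 6: flows [0->2,2->1,3->2] -> levels [8 6 7 8]
Step 7: flows [0->2,2->1,3->2] -> levels [7 7 8 7]
Step 8: flows [2->0,2->1,2->3] -> levels [8 8 5 8]
Step 9: flows [0->2,1->2,3->2] -> levels [7 7 8 7]
  -> period-2 cycle (repeats step 7); tank 2 never drops to <=3
Tank 2 never reaches <=3 within 15 steps

Answer: -1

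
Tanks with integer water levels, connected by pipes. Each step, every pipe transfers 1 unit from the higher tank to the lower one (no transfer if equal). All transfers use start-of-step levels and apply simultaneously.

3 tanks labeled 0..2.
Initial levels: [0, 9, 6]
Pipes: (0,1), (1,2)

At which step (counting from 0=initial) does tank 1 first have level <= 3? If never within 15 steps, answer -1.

Step 1: flows [1->0,1->2] -> levels [1 7 7]
Step 2: flows [1->0,1=2] -> levels [2 6 7]
Step 3: flows [1->0,2->1] -> levels [3 6 6]
Step 4: flows [1->0,1=2] -> levels [4 5 6]
Step 5: flows [1->0,2->1] -> levels [5 5 5]
Step 6: flows [0=1,1=2] -> levels [5 5 5]
  -> stable; tank 1 stays at 5 > 3
Tank 1 never reaches <=3 within 15 steps

Answer: -1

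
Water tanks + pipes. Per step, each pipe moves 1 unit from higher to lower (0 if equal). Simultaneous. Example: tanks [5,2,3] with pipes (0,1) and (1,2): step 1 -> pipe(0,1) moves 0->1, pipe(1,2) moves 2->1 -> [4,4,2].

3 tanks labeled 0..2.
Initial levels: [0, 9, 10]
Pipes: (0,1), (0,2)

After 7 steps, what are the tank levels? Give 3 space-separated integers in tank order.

Answer: 5 7 7

Derivation:
Step 1: flows [1->0,2->0] -> levels [2 8 9]
Step 2: flows [1->0,2->0] -> levels [4 7 8]
Step 3: flows [1->0,2->0] -> levels [6 6 7]
Step 4: flows [0=1,2->0] -> levels [7 6 6]
Step 5: flows [0->1,0->2] -> levels [5 7 7]
Step 6: flows [1->0,2->0] -> levels [7 6 6]
  -> period-2 cycle: step 6 state = step 4 state
  -> state at step 7: (7-4) mod 2 = 1, same as step 5 -> [5 7 7]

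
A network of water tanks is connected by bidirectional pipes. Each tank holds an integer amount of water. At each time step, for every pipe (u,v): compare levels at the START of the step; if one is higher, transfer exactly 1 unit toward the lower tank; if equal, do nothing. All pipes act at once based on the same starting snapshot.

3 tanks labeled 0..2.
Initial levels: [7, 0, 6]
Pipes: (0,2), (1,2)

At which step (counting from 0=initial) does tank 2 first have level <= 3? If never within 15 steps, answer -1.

Step 1: flows [0->2,2->1] -> levels [6 1 6]
Step 2: flows [0=2,2->1] -> levels [6 2 5]
Step 3: flows [0->2,2->1] -> levels [5 3 5]
Step 4: flows [0=2,2->1] -> levels [5 4 4]
Step 5: flows [0->2,1=2] -> levels [4 4 5]
Step 6: flows [2->0,2->1] -> levels [5 5 3]
Tank 2 first reaches <=3 at step 6

Answer: 6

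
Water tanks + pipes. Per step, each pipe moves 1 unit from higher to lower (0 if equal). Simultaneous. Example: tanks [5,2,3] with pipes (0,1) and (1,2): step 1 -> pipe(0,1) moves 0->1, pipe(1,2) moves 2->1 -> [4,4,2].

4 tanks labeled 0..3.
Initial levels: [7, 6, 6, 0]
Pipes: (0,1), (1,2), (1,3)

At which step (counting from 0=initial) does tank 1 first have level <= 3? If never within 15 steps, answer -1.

Answer: 4

Derivation:
Step 1: flows [0->1,1=2,1->3] -> levels [6 6 6 1]
Step 2: flows [0=1,1=2,1->3] -> levels [6 5 6 2]
Step 3: flows [0->1,2->1,1->3] -> levels [5 6 5 3]
Step 4: flows [1->0,1->2,1->3] -> levels [6 3 6 4]
Tank 1 first reaches <=3 at step 4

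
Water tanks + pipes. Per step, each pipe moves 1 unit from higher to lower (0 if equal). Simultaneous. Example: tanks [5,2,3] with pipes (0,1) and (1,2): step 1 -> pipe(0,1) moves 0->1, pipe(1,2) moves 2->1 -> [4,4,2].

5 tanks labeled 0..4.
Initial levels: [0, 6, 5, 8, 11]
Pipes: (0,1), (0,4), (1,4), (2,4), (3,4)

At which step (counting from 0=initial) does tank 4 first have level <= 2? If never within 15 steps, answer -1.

Step 1: flows [1->0,4->0,4->1,4->2,4->3] -> levels [2 6 6 9 7]
Step 2: flows [1->0,4->0,4->1,4->2,3->4] -> levels [4 6 7 8 5]
Step 3: flows [1->0,4->0,1->4,2->4,3->4] -> levels [6 4 6 7 7]
Step 4: flows [0->1,4->0,4->1,4->2,3=4] -> levels [6 6 7 7 4]
Step 5: flows [0=1,0->4,1->4,2->4,3->4] -> levels [5 5 6 6 8]
Step 6: flows [0=1,4->0,4->1,4->2,4->3] -> levels [6 6 7 7 4]
  -> period-2 cycle (repeats step 4); tank 4 never drops to <=2
Tank 4 never reaches <=2 within 15 steps

Answer: -1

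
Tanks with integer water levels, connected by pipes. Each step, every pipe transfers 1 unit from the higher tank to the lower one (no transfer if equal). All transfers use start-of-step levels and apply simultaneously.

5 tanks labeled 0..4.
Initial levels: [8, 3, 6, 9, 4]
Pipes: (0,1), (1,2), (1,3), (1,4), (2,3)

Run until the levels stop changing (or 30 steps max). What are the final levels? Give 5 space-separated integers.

Answer: 7 3 7 7 6

Derivation:
Step 1: flows [0->1,2->1,3->1,4->1,3->2] -> levels [7 7 6 7 3]
Step 2: flows [0=1,1->2,1=3,1->4,3->2] -> levels [7 5 8 6 4]
Step 3: flows [0->1,2->1,3->1,1->4,2->3] -> levels [6 7 6 6 5]
Step 4: flows [1->0,1->2,1->3,1->4,2=3] -> levels [7 3 7 7 6]
Step 5: flows [0->1,2->1,3->1,4->1,2=3] -> levels [6 7 6 6 5]
  -> period-2 cycle: step 5 state = step 3 state; never stabilizes
  -> state at step 30: (30-3) mod 2 = 1, same as step 4 -> [7 3 7 7 6]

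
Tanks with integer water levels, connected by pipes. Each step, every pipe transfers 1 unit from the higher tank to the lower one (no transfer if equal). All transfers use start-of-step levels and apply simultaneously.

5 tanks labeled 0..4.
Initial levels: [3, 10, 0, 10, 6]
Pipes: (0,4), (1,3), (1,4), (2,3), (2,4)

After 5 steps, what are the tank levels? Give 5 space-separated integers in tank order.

Step 1: flows [4->0,1=3,1->4,3->2,4->2] -> levels [4 9 2 9 5]
Step 2: flows [4->0,1=3,1->4,3->2,4->2] -> levels [5 8 4 8 4]
Step 3: flows [0->4,1=3,1->4,3->2,2=4] -> levels [4 7 5 7 6]
Step 4: flows [4->0,1=3,1->4,3->2,4->2] -> levels [5 6 7 6 5]
Step 5: flows [0=4,1=3,1->4,2->3,2->4] -> levels [5 5 5 7 7]

Answer: 5 5 5 7 7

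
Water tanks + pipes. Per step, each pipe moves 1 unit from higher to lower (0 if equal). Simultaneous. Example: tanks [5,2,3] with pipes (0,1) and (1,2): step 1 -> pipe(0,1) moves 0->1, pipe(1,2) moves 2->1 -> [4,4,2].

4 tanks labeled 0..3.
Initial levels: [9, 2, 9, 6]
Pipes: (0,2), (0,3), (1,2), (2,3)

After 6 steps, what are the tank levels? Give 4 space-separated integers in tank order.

Answer: 6 6 8 6

Derivation:
Step 1: flows [0=2,0->3,2->1,2->3] -> levels [8 3 7 8]
Step 2: flows [0->2,0=3,2->1,3->2] -> levels [7 4 8 7]
Step 3: flows [2->0,0=3,2->1,2->3] -> levels [8 5 5 8]
Step 4: flows [0->2,0=3,1=2,3->2] -> levels [7 5 7 7]
Step 5: flows [0=2,0=3,2->1,2=3] -> levels [7 6 6 7]
Step 6: flows [0->2,0=3,1=2,3->2] -> levels [6 6 8 6]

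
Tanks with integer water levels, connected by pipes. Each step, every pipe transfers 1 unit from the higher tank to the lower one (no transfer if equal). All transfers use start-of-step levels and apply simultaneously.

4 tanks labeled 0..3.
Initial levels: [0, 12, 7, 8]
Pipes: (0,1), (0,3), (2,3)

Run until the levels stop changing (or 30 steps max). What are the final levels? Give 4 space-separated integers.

Step 1: flows [1->0,3->0,3->2] -> levels [2 11 8 6]
Step 2: flows [1->0,3->0,2->3] -> levels [4 10 7 6]
Step 3: flows [1->0,3->0,2->3] -> levels [6 9 6 6]
Step 4: flows [1->0,0=3,2=3] -> levels [7 8 6 6]
Step 5: flows [1->0,0->3,2=3] -> levels [7 7 6 7]
Step 6: flows [0=1,0=3,3->2] -> levels [7 7 7 6]
Step 7: flows [0=1,0->3,2->3] -> levels [6 7 6 8]
Step 8: flows [1->0,3->0,3->2] -> levels [8 6 7 6]
Step 9: flows [0->1,0->3,2->3] -> levels [6 7 6 8]
  -> period-2 cycle: step 9 state = step 7 state; never stabilizes
  -> state at step 30: (30-7) mod 2 = 1, same as step 8 -> [8 6 7 6]

Answer: 8 6 7 6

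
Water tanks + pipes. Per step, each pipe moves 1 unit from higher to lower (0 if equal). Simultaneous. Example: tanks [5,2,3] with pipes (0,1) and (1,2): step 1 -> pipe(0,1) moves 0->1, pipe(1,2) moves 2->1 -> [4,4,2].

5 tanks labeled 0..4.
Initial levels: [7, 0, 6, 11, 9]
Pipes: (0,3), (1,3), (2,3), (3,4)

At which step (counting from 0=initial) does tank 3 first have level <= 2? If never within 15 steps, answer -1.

Answer: -1

Derivation:
Step 1: flows [3->0,3->1,3->2,3->4] -> levels [8 1 7 7 10]
Step 2: flows [0->3,3->1,2=3,4->3] -> levels [7 2 7 8 9]
Step 3: flows [3->0,3->1,3->2,4->3] -> levels [8 3 8 6 8]
Step 4: flows [0->3,3->1,2->3,4->3] -> levels [7 4 7 8 7]
Step 5: flows [3->0,3->1,3->2,3->4] -> levels [8 5 8 4 8]
Step 6: flows [0->3,1->3,2->3,4->3] -> levels [7 4 7 8 7]
  -> period-2 cycle (repeats step 4); tank 3 never drops to <=2
Tank 3 never reaches <=2 within 15 steps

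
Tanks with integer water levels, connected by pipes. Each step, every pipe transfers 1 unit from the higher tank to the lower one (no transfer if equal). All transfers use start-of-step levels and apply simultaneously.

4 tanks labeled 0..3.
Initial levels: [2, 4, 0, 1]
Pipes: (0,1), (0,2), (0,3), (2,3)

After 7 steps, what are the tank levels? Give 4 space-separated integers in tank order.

Step 1: flows [1->0,0->2,0->3,3->2] -> levels [1 3 2 1]
Step 2: flows [1->0,2->0,0=3,2->3] -> levels [3 2 0 2]
Step 3: flows [0->1,0->2,0->3,3->2] -> levels [0 3 2 2]
Step 4: flows [1->0,2->0,3->0,2=3] -> levels [3 2 1 1]
Step 5: flows [0->1,0->2,0->3,2=3] -> levels [0 3 2 2]
  -> period-2 cycle: step 5 state = step 3 state
  -> state at step 7: (7-3) mod 2 = 0, same as step 3 -> [0 3 2 2]

Answer: 0 3 2 2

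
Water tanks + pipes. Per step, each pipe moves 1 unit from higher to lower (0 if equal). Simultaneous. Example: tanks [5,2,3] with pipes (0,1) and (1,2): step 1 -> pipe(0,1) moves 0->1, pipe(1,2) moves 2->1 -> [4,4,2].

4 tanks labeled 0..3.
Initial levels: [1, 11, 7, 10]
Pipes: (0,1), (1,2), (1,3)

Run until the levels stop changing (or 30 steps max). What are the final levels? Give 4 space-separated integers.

Step 1: flows [1->0,1->2,1->3] -> levels [2 8 8 11]
Step 2: flows [1->0,1=2,3->1] -> levels [3 8 8 10]
Step 3: flows [1->0,1=2,3->1] -> levels [4 8 8 9]
Step 4: flows [1->0,1=2,3->1] -> levels [5 8 8 8]
Step 5: flows [1->0,1=2,1=3] -> levels [6 7 8 8]
Step 6: flows [1->0,2->1,3->1] -> levels [7 8 7 7]
Step 7: flows [1->0,1->2,1->3] -> levels [8 5 8 8]
Step 8: flows [0->1,2->1,3->1] -> levels [7 8 7 7]
  -> period-2 cycle: step 8 state = step 6 state; never stabilizes
  -> state at step 30: (30-6) mod 2 = 0, same as step 6 -> [7 8 7 7]

Answer: 7 8 7 7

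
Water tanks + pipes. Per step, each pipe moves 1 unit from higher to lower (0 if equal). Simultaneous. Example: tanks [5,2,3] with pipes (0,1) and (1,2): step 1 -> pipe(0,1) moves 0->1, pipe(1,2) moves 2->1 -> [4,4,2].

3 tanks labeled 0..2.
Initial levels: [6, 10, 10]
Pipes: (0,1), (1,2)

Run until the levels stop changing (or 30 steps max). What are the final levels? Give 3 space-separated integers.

Answer: 8 10 8

Derivation:
Step 1: flows [1->0,1=2] -> levels [7 9 10]
Step 2: flows [1->0,2->1] -> levels [8 9 9]
Step 3: flows [1->0,1=2] -> levels [9 8 9]
Step 4: flows [0->1,2->1] -> levels [8 10 8]
Step 5: flows [1->0,1->2] -> levels [9 8 9]
  -> period-2 cycle: step 5 state = step 3 state; never stabilizes
  -> state at step 30: (30-3) mod 2 = 1, same as step 4 -> [8 10 8]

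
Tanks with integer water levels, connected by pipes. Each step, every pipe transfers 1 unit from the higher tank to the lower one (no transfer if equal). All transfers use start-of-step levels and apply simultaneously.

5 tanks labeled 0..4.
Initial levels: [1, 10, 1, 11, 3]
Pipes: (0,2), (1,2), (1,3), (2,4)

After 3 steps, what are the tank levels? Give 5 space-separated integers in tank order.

Answer: 2 9 4 9 2

Derivation:
Step 1: flows [0=2,1->2,3->1,4->2] -> levels [1 10 3 10 2]
Step 2: flows [2->0,1->2,1=3,2->4] -> levels [2 9 2 10 3]
Step 3: flows [0=2,1->2,3->1,4->2] -> levels [2 9 4 9 2]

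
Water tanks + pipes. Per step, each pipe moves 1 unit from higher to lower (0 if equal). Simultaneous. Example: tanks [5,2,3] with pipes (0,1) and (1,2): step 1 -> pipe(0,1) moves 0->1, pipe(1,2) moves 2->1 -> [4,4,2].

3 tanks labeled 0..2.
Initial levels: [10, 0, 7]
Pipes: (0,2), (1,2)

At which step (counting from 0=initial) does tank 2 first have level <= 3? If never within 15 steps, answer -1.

Step 1: flows [0->2,2->1] -> levels [9 1 7]
Step 2: flows [0->2,2->1] -> levels [8 2 7]
Step 3: flows [0->2,2->1] -> levels [7 3 7]
Step 4: flows [0=2,2->1] -> levels [7 4 6]
Step 5: flows [0->2,2->1] -> levels [6 5 6]
Step 6: flows [0=2,2->1] -> levels [6 6 5]
Step 7: flows [0->2,1->2] -> levels [5 5 7]
Step 8: flows [2->0,2->1] -> levels [6 6 5]
  -> period-2 cycle (repeats step 6); tank 2 never drops to <=3
Tank 2 never reaches <=3 within 15 steps

Answer: -1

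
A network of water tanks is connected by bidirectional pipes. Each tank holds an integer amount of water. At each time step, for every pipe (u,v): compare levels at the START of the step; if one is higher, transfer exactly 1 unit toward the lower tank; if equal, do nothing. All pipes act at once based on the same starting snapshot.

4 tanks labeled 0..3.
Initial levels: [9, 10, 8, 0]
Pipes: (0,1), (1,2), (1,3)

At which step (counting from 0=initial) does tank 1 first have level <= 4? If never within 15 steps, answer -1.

Step 1: flows [1->0,1->2,1->3] -> levels [10 7 9 1]
Step 2: flows [0->1,2->1,1->3] -> levels [9 8 8 2]
Step 3: flows [0->1,1=2,1->3] -> levels [8 8 8 3]
Step 4: flows [0=1,1=2,1->3] -> levels [8 7 8 4]
Step 5: flows [0->1,2->1,1->3] -> levels [7 8 7 5]
Step 6: flows [1->0,1->2,1->3] -> levels [8 5 8 6]
Step 7: flows [0->1,2->1,3->1] -> levels [7 8 7 5]
  -> period-2 cycle (repeats step 5); tank 1 never drops to <=4
Tank 1 never reaches <=4 within 15 steps

Answer: -1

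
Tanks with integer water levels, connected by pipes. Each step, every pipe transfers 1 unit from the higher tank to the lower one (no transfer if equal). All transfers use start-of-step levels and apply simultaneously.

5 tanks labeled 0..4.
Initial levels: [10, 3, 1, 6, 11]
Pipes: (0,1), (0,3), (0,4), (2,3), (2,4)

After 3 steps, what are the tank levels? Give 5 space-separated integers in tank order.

Answer: 6 6 7 6 6

Derivation:
Step 1: flows [0->1,0->3,4->0,3->2,4->2] -> levels [9 4 3 6 9]
Step 2: flows [0->1,0->3,0=4,3->2,4->2] -> levels [7 5 5 6 8]
Step 3: flows [0->1,0->3,4->0,3->2,4->2] -> levels [6 6 7 6 6]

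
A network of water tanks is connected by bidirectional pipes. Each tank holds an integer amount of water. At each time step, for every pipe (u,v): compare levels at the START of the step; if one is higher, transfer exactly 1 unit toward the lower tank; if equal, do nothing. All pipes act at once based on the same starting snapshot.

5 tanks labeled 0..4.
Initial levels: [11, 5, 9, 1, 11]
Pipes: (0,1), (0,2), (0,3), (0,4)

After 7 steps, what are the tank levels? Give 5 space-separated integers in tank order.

Answer: 5 8 8 8 8

Derivation:
Step 1: flows [0->1,0->2,0->3,0=4] -> levels [8 6 10 2 11]
Step 2: flows [0->1,2->0,0->3,4->0] -> levels [8 7 9 3 10]
Step 3: flows [0->1,2->0,0->3,4->0] -> levels [8 8 8 4 9]
Step 4: flows [0=1,0=2,0->3,4->0] -> levels [8 8 8 5 8]
Step 5: flows [0=1,0=2,0->3,0=4] -> levels [7 8 8 6 8]
Step 6: flows [1->0,2->0,0->3,4->0] -> levels [9 7 7 7 7]
Step 7: flows [0->1,0->2,0->3,0->4] -> levels [5 8 8 8 8]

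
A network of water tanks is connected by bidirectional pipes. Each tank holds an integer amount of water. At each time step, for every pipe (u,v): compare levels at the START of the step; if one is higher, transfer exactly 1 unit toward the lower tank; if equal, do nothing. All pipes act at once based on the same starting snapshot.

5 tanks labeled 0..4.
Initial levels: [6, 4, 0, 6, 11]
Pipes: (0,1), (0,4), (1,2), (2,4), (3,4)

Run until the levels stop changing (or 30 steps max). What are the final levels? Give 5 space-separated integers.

Step 1: flows [0->1,4->0,1->2,4->2,4->3] -> levels [6 4 2 7 8]
Step 2: flows [0->1,4->0,1->2,4->2,4->3] -> levels [6 4 4 8 5]
Step 3: flows [0->1,0->4,1=2,4->2,3->4] -> levels [4 5 5 7 6]
Step 4: flows [1->0,4->0,1=2,4->2,3->4] -> levels [6 4 6 6 5]
Step 5: flows [0->1,0->4,2->1,2->4,3->4] -> levels [4 6 4 5 8]
Step 6: flows [1->0,4->0,1->2,4->2,4->3] -> levels [6 4 6 6 5]
  -> period-2 cycle: step 6 state = step 4 state; never stabilizes
  -> state at step 30: (30-4) mod 2 = 0, same as step 4 -> [6 4 6 6 5]

Answer: 6 4 6 6 5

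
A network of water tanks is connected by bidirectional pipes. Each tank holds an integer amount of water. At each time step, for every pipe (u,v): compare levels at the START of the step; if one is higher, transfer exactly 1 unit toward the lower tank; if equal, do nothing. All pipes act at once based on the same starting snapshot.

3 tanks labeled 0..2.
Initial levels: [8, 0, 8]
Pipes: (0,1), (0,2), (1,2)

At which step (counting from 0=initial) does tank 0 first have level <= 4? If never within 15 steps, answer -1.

Step 1: flows [0->1,0=2,2->1] -> levels [7 2 7]
Step 2: flows [0->1,0=2,2->1] -> levels [6 4 6]
Step 3: flows [0->1,0=2,2->1] -> levels [5 6 5]
Step 4: flows [1->0,0=2,1->2] -> levels [6 4 6]
  -> period-2 cycle (repeats step 2); tank 0 never drops to <=4
Tank 0 never reaches <=4 within 15 steps

Answer: -1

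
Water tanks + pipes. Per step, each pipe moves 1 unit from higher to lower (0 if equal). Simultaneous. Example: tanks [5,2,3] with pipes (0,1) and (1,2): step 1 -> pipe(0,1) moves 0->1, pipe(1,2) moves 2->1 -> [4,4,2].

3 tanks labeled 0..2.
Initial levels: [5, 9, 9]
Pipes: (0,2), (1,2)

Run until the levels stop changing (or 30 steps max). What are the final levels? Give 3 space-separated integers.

Step 1: flows [2->0,1=2] -> levels [6 9 8]
Step 2: flows [2->0,1->2] -> levels [7 8 8]
Step 3: flows [2->0,1=2] -> levels [8 8 7]
Step 4: flows [0->2,1->2] -> levels [7 7 9]
Step 5: flows [2->0,2->1] -> levels [8 8 7]
  -> period-2 cycle: step 5 state = step 3 state; never stabilizes
  -> state at step 30: (30-3) mod 2 = 1, same as step 4 -> [7 7 9]

Answer: 7 7 9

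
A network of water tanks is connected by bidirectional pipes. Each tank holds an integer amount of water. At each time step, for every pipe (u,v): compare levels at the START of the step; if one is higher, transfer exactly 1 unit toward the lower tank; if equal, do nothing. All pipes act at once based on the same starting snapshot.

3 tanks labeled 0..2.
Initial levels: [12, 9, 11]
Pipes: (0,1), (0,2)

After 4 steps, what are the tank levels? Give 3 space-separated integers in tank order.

Step 1: flows [0->1,0->2] -> levels [10 10 12]
Step 2: flows [0=1,2->0] -> levels [11 10 11]
Step 3: flows [0->1,0=2] -> levels [10 11 11]
Step 4: flows [1->0,2->0] -> levels [12 10 10]

Answer: 12 10 10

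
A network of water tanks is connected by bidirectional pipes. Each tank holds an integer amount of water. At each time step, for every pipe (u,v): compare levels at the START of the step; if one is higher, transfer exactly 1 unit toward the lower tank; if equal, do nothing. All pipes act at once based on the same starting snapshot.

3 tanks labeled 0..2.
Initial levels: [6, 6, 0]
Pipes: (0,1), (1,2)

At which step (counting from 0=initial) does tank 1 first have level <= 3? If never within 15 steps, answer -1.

Step 1: flows [0=1,1->2] -> levels [6 5 1]
Step 2: flows [0->1,1->2] -> levels [5 5 2]
Step 3: flows [0=1,1->2] -> levels [5 4 3]
Step 4: flows [0->1,1->2] -> levels [4 4 4]
Step 5: flows [0=1,1=2] -> levels [4 4 4]
  -> stable; tank 1 stays at 4 > 3
Tank 1 never reaches <=3 within 15 steps

Answer: -1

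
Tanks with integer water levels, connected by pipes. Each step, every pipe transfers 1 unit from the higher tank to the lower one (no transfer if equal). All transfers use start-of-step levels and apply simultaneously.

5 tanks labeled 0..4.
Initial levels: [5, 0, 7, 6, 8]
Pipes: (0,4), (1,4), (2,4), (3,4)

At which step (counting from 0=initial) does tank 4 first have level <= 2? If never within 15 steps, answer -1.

Answer: -1

Derivation:
Step 1: flows [4->0,4->1,4->2,4->3] -> levels [6 1 8 7 4]
Step 2: flows [0->4,4->1,2->4,3->4] -> levels [5 2 7 6 6]
Step 3: flows [4->0,4->1,2->4,3=4] -> levels [6 3 6 6 5]
Step 4: flows [0->4,4->1,2->4,3->4] -> levels [5 4 5 5 7]
Step 5: flows [4->0,4->1,4->2,4->3] -> levels [6 5 6 6 3]
Step 6: flows [0->4,1->4,2->4,3->4] -> levels [5 4 5 5 7]
  -> period-2 cycle (repeats step 4); tank 4 never drops to <=2
Tank 4 never reaches <=2 within 15 steps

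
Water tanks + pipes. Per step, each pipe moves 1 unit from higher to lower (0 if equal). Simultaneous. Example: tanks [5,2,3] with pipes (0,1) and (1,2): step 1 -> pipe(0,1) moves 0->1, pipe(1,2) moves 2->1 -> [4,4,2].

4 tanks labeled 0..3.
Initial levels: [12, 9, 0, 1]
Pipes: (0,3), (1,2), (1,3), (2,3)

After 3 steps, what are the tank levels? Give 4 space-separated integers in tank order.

Answer: 9 3 5 5

Derivation:
Step 1: flows [0->3,1->2,1->3,3->2] -> levels [11 7 2 2]
Step 2: flows [0->3,1->2,1->3,2=3] -> levels [10 5 3 4]
Step 3: flows [0->3,1->2,1->3,3->2] -> levels [9 3 5 5]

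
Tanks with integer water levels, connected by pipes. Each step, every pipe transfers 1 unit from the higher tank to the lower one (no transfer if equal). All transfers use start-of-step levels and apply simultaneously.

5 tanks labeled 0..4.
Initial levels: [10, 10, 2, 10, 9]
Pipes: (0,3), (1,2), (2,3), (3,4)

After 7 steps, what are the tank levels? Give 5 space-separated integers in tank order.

Step 1: flows [0=3,1->2,3->2,3->4] -> levels [10 9 4 8 10]
Step 2: flows [0->3,1->2,3->2,4->3] -> levels [9 8 6 9 9]
Step 3: flows [0=3,1->2,3->2,3=4] -> levels [9 7 8 8 9]
Step 4: flows [0->3,2->1,2=3,4->3] -> levels [8 8 7 10 8]
Step 5: flows [3->0,1->2,3->2,3->4] -> levels [9 7 9 7 9]
Step 6: flows [0->3,2->1,2->3,4->3] -> levels [8 8 7 10 8]
  -> period-2 cycle: step 6 state = step 4 state
  -> state at step 7: (7-4) mod 2 = 1, same as step 5 -> [9 7 9 7 9]

Answer: 9 7 9 7 9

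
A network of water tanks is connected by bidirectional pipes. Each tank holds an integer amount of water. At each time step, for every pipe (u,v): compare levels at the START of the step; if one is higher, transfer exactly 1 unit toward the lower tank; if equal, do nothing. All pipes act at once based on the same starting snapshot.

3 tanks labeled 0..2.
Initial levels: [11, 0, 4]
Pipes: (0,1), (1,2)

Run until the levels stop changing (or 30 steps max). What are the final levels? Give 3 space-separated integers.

Step 1: flows [0->1,2->1] -> levels [10 2 3]
Step 2: flows [0->1,2->1] -> levels [9 4 2]
Step 3: flows [0->1,1->2] -> levels [8 4 3]
Step 4: flows [0->1,1->2] -> levels [7 4 4]
Step 5: flows [0->1,1=2] -> levels [6 5 4]
Step 6: flows [0->1,1->2] -> levels [5 5 5]
Step 7: flows [0=1,1=2] -> levels [5 5 5]
  -> stable (no change)

Answer: 5 5 5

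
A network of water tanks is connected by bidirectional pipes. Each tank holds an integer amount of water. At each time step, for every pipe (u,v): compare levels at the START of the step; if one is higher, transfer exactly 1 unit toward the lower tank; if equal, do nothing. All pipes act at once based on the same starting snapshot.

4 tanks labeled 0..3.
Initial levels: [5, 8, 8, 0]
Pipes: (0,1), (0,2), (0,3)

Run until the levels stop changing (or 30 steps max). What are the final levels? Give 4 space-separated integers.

Step 1: flows [1->0,2->0,0->3] -> levels [6 7 7 1]
Step 2: flows [1->0,2->0,0->3] -> levels [7 6 6 2]
Step 3: flows [0->1,0->2,0->3] -> levels [4 7 7 3]
Step 4: flows [1->0,2->0,0->3] -> levels [5 6 6 4]
Step 5: flows [1->0,2->0,0->3] -> levels [6 5 5 5]
Step 6: flows [0->1,0->2,0->3] -> levels [3 6 6 6]
Step 7: flows [1->0,2->0,3->0] -> levels [6 5 5 5]
  -> period-2 cycle: step 7 state = step 5 state; never stabilizes
  -> state at step 30: (30-5) mod 2 = 1, same as step 6 -> [3 6 6 6]

Answer: 3 6 6 6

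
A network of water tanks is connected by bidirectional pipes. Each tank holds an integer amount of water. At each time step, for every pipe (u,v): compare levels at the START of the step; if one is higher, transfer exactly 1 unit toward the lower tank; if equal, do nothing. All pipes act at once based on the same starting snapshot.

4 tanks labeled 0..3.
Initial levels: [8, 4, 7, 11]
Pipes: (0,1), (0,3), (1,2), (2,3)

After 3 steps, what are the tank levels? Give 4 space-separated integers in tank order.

Answer: 7 7 8 8

Derivation:
Step 1: flows [0->1,3->0,2->1,3->2] -> levels [8 6 7 9]
Step 2: flows [0->1,3->0,2->1,3->2] -> levels [8 8 7 7]
Step 3: flows [0=1,0->3,1->2,2=3] -> levels [7 7 8 8]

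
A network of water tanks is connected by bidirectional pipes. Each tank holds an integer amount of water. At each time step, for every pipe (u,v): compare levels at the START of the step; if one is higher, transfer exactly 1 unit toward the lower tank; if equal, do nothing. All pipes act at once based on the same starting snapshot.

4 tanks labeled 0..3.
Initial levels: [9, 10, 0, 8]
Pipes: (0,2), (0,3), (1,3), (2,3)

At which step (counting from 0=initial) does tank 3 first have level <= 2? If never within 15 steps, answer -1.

Answer: -1

Derivation:
Step 1: flows [0->2,0->3,1->3,3->2] -> levels [7 9 2 9]
Step 2: flows [0->2,3->0,1=3,3->2] -> levels [7 9 4 7]
Step 3: flows [0->2,0=3,1->3,3->2] -> levels [6 8 6 7]
Step 4: flows [0=2,3->0,1->3,3->2] -> levels [7 7 7 6]
Step 5: flows [0=2,0->3,1->3,2->3] -> levels [6 6 6 9]
Step 6: flows [0=2,3->0,3->1,3->2] -> levels [7 7 7 6]
  -> period-2 cycle (repeats step 4); tank 3 never drops to <=2
Tank 3 never reaches <=2 within 15 steps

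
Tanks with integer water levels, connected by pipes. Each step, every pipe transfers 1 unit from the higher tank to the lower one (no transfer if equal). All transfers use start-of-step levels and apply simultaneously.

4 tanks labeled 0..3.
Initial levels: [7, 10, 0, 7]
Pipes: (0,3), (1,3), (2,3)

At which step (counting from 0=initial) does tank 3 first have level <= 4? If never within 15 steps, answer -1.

Answer: 6

Derivation:
Step 1: flows [0=3,1->3,3->2] -> levels [7 9 1 7]
Step 2: flows [0=3,1->3,3->2] -> levels [7 8 2 7]
Step 3: flows [0=3,1->3,3->2] -> levels [7 7 3 7]
Step 4: flows [0=3,1=3,3->2] -> levels [7 7 4 6]
Step 5: flows [0->3,1->3,3->2] -> levels [6 6 5 7]
Step 6: flows [3->0,3->1,3->2] -> levels [7 7 6 4]
Tank 3 first reaches <=4 at step 6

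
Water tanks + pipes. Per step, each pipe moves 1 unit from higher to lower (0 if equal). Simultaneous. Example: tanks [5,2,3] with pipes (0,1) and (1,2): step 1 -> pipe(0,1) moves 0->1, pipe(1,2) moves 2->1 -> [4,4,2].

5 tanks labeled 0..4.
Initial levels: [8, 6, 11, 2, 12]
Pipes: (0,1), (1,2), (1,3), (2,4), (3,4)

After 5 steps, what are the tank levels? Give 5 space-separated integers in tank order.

Step 1: flows [0->1,2->1,1->3,4->2,4->3] -> levels [7 7 11 4 10]
Step 2: flows [0=1,2->1,1->3,2->4,4->3] -> levels [7 7 9 6 10]
Step 3: flows [0=1,2->1,1->3,4->2,4->3] -> levels [7 7 9 8 8]
Step 4: flows [0=1,2->1,3->1,2->4,3=4] -> levels [7 9 7 7 9]
Step 5: flows [1->0,1->2,1->3,4->2,4->3] -> levels [8 6 9 9 7]

Answer: 8 6 9 9 7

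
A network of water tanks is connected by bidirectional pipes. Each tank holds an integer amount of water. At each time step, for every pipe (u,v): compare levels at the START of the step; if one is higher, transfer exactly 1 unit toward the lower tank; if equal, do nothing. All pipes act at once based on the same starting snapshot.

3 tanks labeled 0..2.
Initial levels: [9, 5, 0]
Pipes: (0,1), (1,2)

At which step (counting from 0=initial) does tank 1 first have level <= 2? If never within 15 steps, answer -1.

Step 1: flows [0->1,1->2] -> levels [8 5 1]
Step 2: flows [0->1,1->2] -> levels [7 5 2]
Step 3: flows [0->1,1->2] -> levels [6 5 3]
Step 4: flows [0->1,1->2] -> levels [5 5 4]
Step 5: flows [0=1,1->2] -> levels [5 4 5]
Step 6: flows [0->1,2->1] -> levels [4 6 4]
Step 7: flows [1->0,1->2] -> levels [5 4 5]
  -> period-2 cycle (repeats step 5); tank 1 never drops to <=2
Tank 1 never reaches <=2 within 15 steps

Answer: -1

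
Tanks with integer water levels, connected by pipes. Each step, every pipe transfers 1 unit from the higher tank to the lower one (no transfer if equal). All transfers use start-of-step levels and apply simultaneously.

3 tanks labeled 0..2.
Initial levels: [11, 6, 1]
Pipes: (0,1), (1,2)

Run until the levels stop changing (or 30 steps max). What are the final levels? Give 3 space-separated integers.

Step 1: flows [0->1,1->2] -> levels [10 6 2]
Step 2: flows [0->1,1->2] -> levels [9 6 3]
Step 3: flows [0->1,1->2] -> levels [8 6 4]
Step 4: flows [0->1,1->2] -> levels [7 6 5]
Step 5: flows [0->1,1->2] -> levels [6 6 6]
Step 6: flows [0=1,1=2] -> levels [6 6 6]
  -> stable (no change)

Answer: 6 6 6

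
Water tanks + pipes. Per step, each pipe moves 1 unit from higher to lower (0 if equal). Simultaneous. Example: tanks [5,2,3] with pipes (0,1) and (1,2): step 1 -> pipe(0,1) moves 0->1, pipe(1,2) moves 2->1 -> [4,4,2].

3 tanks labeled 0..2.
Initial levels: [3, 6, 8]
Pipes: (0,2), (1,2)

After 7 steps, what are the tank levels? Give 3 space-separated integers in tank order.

Answer: 6 6 5

Derivation:
Step 1: flows [2->0,2->1] -> levels [4 7 6]
Step 2: flows [2->0,1->2] -> levels [5 6 6]
Step 3: flows [2->0,1=2] -> levels [6 6 5]
Step 4: flows [0->2,1->2] -> levels [5 5 7]
Step 5: flows [2->0,2->1] -> levels [6 6 5]
  -> period-2 cycle: step 5 state = step 3 state
  -> state at step 7: (7-3) mod 2 = 0, same as step 3 -> [6 6 5]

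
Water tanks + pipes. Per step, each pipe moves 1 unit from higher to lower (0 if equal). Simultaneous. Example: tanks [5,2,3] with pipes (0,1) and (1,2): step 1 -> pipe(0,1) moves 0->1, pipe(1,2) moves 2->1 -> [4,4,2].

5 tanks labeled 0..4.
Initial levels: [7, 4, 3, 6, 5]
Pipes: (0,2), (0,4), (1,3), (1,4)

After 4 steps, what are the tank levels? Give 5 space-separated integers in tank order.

Step 1: flows [0->2,0->4,3->1,4->1] -> levels [5 6 4 5 5]
Step 2: flows [0->2,0=4,1->3,1->4] -> levels [4 4 5 6 6]
Step 3: flows [2->0,4->0,3->1,4->1] -> levels [6 6 4 5 4]
Step 4: flows [0->2,0->4,1->3,1->4] -> levels [4 4 5 6 6]

Answer: 4 4 5 6 6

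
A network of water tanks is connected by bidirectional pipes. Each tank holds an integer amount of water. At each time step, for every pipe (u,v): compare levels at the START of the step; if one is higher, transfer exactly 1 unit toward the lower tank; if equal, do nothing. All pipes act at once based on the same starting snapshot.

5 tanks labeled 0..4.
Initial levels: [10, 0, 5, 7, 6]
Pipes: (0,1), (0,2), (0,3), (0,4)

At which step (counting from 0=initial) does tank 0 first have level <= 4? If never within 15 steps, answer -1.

Answer: 3

Derivation:
Step 1: flows [0->1,0->2,0->3,0->4] -> levels [6 1 6 8 7]
Step 2: flows [0->1,0=2,3->0,4->0] -> levels [7 2 6 7 6]
Step 3: flows [0->1,0->2,0=3,0->4] -> levels [4 3 7 7 7]
Tank 0 first reaches <=4 at step 3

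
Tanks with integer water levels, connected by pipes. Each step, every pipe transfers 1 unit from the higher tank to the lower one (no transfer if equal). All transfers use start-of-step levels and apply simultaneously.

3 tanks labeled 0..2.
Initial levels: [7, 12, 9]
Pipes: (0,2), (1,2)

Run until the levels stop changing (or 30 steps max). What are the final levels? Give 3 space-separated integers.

Step 1: flows [2->0,1->2] -> levels [8 11 9]
Step 2: flows [2->0,1->2] -> levels [9 10 9]
Step 3: flows [0=2,1->2] -> levels [9 9 10]
Step 4: flows [2->0,2->1] -> levels [10 10 8]
Step 5: flows [0->2,1->2] -> levels [9 9 10]
  -> period-2 cycle: step 5 state = step 3 state; never stabilizes
  -> state at step 30: (30-3) mod 2 = 1, same as step 4 -> [10 10 8]

Answer: 10 10 8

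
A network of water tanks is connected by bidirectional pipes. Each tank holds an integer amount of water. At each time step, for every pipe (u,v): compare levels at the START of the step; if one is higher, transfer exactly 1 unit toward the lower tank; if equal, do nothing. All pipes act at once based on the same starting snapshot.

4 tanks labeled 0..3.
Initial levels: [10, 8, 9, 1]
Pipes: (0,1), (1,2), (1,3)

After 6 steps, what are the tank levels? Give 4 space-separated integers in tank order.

Step 1: flows [0->1,2->1,1->3] -> levels [9 9 8 2]
Step 2: flows [0=1,1->2,1->3] -> levels [9 7 9 3]
Step 3: flows [0->1,2->1,1->3] -> levels [8 8 8 4]
Step 4: flows [0=1,1=2,1->3] -> levels [8 7 8 5]
Step 5: flows [0->1,2->1,1->3] -> levels [7 8 7 6]
Step 6: flows [1->0,1->2,1->3] -> levels [8 5 8 7]

Answer: 8 5 8 7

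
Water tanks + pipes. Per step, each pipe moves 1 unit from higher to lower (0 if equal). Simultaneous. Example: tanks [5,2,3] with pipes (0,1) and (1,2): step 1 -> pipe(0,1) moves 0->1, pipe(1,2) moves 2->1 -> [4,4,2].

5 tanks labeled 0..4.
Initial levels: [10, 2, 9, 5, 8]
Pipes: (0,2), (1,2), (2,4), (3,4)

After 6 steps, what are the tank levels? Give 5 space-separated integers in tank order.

Answer: 6 6 8 8 6

Derivation:
Step 1: flows [0->2,2->1,2->4,4->3] -> levels [9 3 8 6 8]
Step 2: flows [0->2,2->1,2=4,4->3] -> levels [8 4 8 7 7]
Step 3: flows [0=2,2->1,2->4,3=4] -> levels [8 5 6 7 8]
Step 4: flows [0->2,2->1,4->2,4->3] -> levels [7 6 7 8 6]
Step 5: flows [0=2,2->1,2->4,3->4] -> levels [7 7 5 7 8]
Step 6: flows [0->2,1->2,4->2,4->3] -> levels [6 6 8 8 6]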